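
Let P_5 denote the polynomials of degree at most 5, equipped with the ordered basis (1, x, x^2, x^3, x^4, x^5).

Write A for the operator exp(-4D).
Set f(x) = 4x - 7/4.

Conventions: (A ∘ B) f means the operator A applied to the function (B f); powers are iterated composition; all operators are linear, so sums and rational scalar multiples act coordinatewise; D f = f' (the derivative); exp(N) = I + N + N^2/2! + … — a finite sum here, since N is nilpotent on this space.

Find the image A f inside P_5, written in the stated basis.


the image equals g(x) = 4x - 71/4

order-1 term: -16
the series for exp(-4D) f terminates at order 1
exp(-4D) f = 4x - 71/4


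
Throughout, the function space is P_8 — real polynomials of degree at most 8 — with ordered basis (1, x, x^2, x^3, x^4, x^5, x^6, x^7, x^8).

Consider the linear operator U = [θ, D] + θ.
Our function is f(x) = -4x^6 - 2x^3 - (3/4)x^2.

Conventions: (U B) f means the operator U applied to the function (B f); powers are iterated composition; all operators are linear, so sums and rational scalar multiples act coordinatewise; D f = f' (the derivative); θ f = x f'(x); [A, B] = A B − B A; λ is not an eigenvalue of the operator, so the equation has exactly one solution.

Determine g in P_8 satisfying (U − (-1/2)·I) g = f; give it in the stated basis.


write g with unknown coordinates in the stated basis and equate coefficients in (U − (-1/2)·I) g = f
solving from the highest basis element down gives g = -(8/13)x^6 - (96/143)x^5 - (320/429)x^4 - (4276/3003)x^3 - (20107/10010)x^2 - (40214/15015)x - 80428/15015
check: U g = -(48/13)x^6 + (48/143)x^5 + (160/429)x^4 - (3868/3003)x^3 + (1273/5005)x^2 + (20107/15015)x + 40214/15015
so U g − (-1/2)·g = -4x^6 - 2x^3 - (3/4)x^2 = f ✓

g(x) = -(8/13)x^6 - (96/143)x^5 - (320/429)x^4 - (4276/3003)x^3 - (20107/10010)x^2 - (40214/15015)x - 80428/15015


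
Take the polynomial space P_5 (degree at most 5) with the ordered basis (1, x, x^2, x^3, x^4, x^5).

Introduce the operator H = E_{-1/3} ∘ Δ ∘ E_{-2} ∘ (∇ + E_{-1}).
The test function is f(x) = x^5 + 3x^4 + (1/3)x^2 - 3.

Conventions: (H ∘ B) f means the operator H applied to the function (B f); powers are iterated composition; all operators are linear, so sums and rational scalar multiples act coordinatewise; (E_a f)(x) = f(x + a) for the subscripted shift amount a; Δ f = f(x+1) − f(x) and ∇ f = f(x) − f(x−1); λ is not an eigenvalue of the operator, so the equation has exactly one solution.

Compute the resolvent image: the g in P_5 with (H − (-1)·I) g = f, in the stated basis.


write g with unknown coordinates in the stated basis and equate coefficients in (H − (-1)·I) g = f
solving from the highest basis element down gives g = x^5 - 2x^4 + (134/3)x^3 - 281x^2 + (34247/27)x - 233378/81
check: H g = 5x^4 - (134/3)x^3 + (844/3)x^2 - (34247/27)x + 233135/81
so H g − (-1)·g = x^5 + 3x^4 + (1/3)x^2 - 3 = f ✓

the image equals g(x) = x^5 - 2x^4 + (134/3)x^3 - 281x^2 + (34247/27)x - 233378/81


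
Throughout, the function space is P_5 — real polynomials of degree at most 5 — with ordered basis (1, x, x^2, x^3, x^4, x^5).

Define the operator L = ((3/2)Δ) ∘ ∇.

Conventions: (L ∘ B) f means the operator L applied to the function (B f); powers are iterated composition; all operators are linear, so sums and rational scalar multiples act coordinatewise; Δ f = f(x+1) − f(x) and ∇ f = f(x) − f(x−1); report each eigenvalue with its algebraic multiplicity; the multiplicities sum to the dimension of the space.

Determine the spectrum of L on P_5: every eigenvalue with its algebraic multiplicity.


image of 1: 0
image of x: 0
image of x^2: 3
image of x^3: 9x
image of x^4: 18x^2 + 3
image of x^5: 30x^3 + 15x
the matrix is upper triangular; its diagonal is (0, 0, 0, 0, 0, 0)
for a triangular matrix the eigenvalues are the diagonal entries, with algebraic multiplicity their repetition count

λ = 0 (multiplicity 6)


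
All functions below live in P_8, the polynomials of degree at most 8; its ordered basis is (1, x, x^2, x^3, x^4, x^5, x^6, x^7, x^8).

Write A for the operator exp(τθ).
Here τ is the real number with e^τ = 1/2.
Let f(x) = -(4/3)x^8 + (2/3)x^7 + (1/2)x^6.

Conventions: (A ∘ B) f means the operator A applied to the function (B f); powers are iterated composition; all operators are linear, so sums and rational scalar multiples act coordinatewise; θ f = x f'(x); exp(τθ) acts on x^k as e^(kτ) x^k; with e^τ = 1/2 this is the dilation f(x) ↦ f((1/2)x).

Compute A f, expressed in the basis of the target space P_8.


the result is g(x) = -(1/192)x^8 + (1/192)x^7 + (1/128)x^6

exp(τθ) x^k = e^(kτ) x^k; with e^τ = 1/2 this sends x^k to (1/2)^k x^k
x^6 ↦ 1/64 x^6
x^7 ↦ 1/128 x^7
x^8 ↦ 1/256 x^8
applying this coordinatewise to f: exp(τθ) f = -(1/192)x^8 + (1/192)x^7 + (1/128)x^6


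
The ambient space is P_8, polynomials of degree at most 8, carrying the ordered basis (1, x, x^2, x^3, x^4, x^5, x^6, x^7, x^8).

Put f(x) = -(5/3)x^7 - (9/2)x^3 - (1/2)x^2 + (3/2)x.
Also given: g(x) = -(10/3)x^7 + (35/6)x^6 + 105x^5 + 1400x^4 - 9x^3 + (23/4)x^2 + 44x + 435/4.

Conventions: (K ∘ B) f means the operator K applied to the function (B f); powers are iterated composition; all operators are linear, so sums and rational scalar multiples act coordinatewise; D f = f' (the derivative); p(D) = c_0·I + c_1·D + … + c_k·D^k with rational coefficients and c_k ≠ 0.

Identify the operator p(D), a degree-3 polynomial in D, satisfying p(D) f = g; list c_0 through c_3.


c_0 = 2, c_1 = -1/2, c_2 = -3/2, c_3 = -4

D^0 f = -(5/3)x^7 - (9/2)x^3 - (1/2)x^2 + (3/2)x
D^1 f = -(35/3)x^6 - (27/2)x^2 - x + 3/2
D^2 f = -70x^5 - 27x - 1
D^3 f = -350x^4 - 27
matching coefficients of g against c_0 f + c_1 Df + … from the top degree down determines the c_i
solution: c_0 = 2, c_1 = -1/2, c_2 = -3/2, c_3 = -4


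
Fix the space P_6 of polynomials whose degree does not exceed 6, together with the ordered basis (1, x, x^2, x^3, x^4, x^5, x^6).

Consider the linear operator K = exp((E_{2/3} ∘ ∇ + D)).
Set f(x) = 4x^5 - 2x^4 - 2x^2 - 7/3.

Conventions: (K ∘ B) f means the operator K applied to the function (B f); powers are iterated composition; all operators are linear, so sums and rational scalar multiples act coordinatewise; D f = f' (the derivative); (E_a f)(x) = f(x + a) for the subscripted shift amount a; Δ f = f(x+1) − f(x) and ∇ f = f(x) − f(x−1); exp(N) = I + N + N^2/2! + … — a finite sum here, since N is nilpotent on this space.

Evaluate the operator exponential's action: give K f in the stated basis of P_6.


g(x) = 4x^5 + 38x^4 + (472/3)x^3 + (1078/3)x^2 + (12232/27)x + 20117/81

order-1 term: 40x^4 - (8/3)x^3 + (28/3)x^2 - (188/27)x - 40/81
order-2 term: 160x^3 + 32x^2 + 44x - 58/27
order-3 term: 320x^2 + 96x + 152/3
order-4 term: 320x + 224/3
order-5 term: 128
the series for exp((E_{2/3} ∘ ∇ + D)) f terminates at order 5
exp((E_{2/3} ∘ ∇ + D)) f = 4x^5 + 38x^4 + (472/3)x^3 + (1078/3)x^2 + (12232/27)x + 20117/81


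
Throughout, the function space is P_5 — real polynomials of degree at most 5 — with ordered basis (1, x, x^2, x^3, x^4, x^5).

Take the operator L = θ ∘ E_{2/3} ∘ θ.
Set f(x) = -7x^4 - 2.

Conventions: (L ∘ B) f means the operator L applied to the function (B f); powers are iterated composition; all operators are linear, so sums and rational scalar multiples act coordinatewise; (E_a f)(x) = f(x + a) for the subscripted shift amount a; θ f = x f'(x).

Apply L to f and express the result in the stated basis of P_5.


θ f = -28x^4
E_{2/3} θ f = -28x^4 - (224/3)x^3 - (224/3)x^2 - (896/27)x - 448/81
θ (E_{2/3} ∘ θ) f = -112x^4 - 224x^3 - (448/3)x^2 - (896/27)x

g(x) = -112x^4 - 224x^3 - (448/3)x^2 - (896/27)x


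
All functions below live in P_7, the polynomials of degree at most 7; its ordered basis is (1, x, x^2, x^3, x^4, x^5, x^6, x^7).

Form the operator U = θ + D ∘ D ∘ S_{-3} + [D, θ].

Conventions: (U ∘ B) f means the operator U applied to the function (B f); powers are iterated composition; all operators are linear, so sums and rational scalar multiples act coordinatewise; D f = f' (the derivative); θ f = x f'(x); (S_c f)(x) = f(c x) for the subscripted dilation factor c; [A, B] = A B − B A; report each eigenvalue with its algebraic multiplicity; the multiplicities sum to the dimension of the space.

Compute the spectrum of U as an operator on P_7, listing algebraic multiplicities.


image of 1: 0
image of x: x + 1
image of x^2: 2x^2 + 2x + 18
image of x^3: 3x^3 + 3x^2 - 162x
image of x^4: 4x^4 + 4x^3 + 972x^2
image of x^5: 5x^5 + 5x^4 - 4860x^3
image of x^6: 6x^6 + 6x^5 + 21870x^4
image of x^7: 7x^7 + 7x^6 - 91854x^5
the matrix is upper triangular; its diagonal is (0, 1, 2, 3, 4, 5, 6, 7)
for a triangular matrix the eigenvalues are the diagonal entries, with algebraic multiplicity their repetition count

λ = 0 (multiplicity 1), λ = 1 (multiplicity 1), λ = 2 (multiplicity 1), λ = 3 (multiplicity 1), λ = 4 (multiplicity 1), λ = 5 (multiplicity 1), λ = 6 (multiplicity 1), λ = 7 (multiplicity 1)


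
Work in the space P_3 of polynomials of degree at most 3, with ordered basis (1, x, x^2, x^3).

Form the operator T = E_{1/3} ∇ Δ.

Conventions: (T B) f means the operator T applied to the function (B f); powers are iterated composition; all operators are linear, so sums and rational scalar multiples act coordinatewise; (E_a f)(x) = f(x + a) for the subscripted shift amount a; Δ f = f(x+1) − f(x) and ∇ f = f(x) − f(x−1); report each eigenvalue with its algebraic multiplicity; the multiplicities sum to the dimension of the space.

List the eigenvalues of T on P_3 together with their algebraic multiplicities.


image of 1: 0
image of x: 0
image of x^2: 2
image of x^3: 6x + 2
the matrix is upper triangular; its diagonal is (0, 0, 0, 0)
for a triangular matrix the eigenvalues are the diagonal entries, with algebraic multiplicity their repetition count

λ = 0 (multiplicity 4)


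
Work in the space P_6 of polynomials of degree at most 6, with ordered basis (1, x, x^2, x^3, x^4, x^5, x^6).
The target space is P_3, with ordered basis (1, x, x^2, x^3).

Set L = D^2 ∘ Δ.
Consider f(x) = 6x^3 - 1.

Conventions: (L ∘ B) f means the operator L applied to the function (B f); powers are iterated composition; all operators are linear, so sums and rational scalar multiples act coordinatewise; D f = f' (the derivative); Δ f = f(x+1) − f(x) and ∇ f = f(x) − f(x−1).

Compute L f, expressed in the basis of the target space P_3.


the result is g(x) = 36

Δ f = 18x^2 + 18x + 6
D Δ f = 36x + 18
D D Δ f = 36


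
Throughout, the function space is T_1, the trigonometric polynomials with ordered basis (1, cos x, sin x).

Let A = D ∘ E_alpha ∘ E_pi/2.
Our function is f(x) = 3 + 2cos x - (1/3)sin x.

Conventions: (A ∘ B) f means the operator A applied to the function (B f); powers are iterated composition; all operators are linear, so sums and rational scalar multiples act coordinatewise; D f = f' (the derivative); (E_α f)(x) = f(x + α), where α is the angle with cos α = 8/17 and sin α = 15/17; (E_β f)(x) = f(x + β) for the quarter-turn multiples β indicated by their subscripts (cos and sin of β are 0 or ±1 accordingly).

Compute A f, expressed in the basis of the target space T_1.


g(x) = -(11/17)cos x + (98/51)sin x

E_pi/2 f = 3 - (1/3)cos x - 2sin x
E_alpha E_pi/2 f = 3 - (98/51)cos x - (11/17)sin x
D (E_alpha ∘ E_pi/2) f = -(11/17)cos x + (98/51)sin x


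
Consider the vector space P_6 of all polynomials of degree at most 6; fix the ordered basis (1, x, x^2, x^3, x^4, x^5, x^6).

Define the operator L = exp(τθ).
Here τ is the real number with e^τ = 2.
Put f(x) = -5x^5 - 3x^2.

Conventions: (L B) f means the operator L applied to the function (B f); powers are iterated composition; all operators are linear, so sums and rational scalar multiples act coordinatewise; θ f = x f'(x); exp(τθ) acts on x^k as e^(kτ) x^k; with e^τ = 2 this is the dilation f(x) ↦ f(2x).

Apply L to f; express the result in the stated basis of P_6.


exp(τθ) x^k = e^(kτ) x^k; with e^τ = 2 this sends x^k to 2^k x^k
x^2 ↦ 4 x^2
x^5 ↦ 32 x^5
applying this coordinatewise to f: exp(τθ) f = -160x^5 - 12x^2

g(x) = -160x^5 - 12x^2


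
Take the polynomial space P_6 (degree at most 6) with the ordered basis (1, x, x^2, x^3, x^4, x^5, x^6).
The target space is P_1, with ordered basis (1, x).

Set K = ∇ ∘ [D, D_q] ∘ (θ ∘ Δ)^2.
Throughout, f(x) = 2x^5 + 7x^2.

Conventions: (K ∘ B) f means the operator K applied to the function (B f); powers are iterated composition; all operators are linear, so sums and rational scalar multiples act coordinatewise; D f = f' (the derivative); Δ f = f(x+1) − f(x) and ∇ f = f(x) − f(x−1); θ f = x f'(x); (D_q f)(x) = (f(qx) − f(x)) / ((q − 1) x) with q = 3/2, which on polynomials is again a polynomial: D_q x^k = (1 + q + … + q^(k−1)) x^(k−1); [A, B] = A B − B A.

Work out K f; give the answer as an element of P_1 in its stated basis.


Δ f = 10x^4 + 20x^3 + 20x^2 + 24x + 9
θ Δ f = 40x^4 + 60x^3 + 40x^2 + 24x
Δ (θ ∘ Δ) f = 160x^3 + 420x^2 + 420x + 164
θ Δ (θ ∘ Δ) f = 480x^3 + 840x^2 + 420x
D_q (θ ∘ Δ)^2 f = 2280x^2 + 2100x + 420
D D_q (θ ∘ Δ)^2 f = 4560x + 2100
D (θ ∘ Δ)^2 f = 1440x^2 + 1680x + 420
D_q D (θ ∘ Δ)^2 f = 3600x + 1680
[D, D_q] (θ ∘ Δ)^2 f = 960x + 420
∇ [D, D_q] (θ ∘ Δ)^2 f = 960

g(x) = 960


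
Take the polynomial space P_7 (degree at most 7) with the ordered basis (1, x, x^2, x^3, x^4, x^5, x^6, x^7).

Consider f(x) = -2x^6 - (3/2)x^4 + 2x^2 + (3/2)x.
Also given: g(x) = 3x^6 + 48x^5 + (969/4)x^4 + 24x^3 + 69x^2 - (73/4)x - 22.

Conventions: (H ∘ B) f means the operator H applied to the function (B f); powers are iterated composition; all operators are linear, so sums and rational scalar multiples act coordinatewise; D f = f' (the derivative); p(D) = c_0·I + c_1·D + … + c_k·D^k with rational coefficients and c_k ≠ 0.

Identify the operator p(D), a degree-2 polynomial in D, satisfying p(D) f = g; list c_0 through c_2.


D^0 f = -2x^6 - (3/2)x^4 + 2x^2 + (3/2)x
D^1 f = -12x^5 - 6x^3 + 4x + 3/2
D^2 f = -60x^4 - 18x^2 + 4
matching coefficients of g against c_0 f + c_1 Df + … from the top degree down determines the c_i
solution: c_0 = -3/2, c_1 = -4, c_2 = -4

c_0 = -3/2, c_1 = -4, c_2 = -4


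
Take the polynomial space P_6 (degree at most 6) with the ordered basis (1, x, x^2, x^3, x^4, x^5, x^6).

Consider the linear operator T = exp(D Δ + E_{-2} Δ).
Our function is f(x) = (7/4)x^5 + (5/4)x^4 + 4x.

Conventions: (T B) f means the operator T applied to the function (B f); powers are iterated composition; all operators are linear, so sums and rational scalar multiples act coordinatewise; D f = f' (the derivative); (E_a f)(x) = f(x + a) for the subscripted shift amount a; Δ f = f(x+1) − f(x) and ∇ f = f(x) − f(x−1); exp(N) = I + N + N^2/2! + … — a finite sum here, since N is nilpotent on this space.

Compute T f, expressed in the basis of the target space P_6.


the image equals g(x) = (7/4)x^5 + 10x^4 + 5x^3 + 140x^2 + (1121/4)x + 15

order-1 term: (35/4)x^4 - (25/2)x^3 + (335/2)x^2 - (185/4)x + 213/4
order-2 term: (35/2)x^3 - 45x^2 + (1445/4)x - 435/2
order-3 term: (35/2)x^2 - (95/2)x + 775/4
order-4 term: (35/4)x - 65/4
order-5 term: 7/4
the series for exp(D Δ + E_{-2} Δ) f terminates at order 5
exp(D Δ + E_{-2} Δ) f = (7/4)x^5 + 10x^4 + 5x^3 + 140x^2 + (1121/4)x + 15


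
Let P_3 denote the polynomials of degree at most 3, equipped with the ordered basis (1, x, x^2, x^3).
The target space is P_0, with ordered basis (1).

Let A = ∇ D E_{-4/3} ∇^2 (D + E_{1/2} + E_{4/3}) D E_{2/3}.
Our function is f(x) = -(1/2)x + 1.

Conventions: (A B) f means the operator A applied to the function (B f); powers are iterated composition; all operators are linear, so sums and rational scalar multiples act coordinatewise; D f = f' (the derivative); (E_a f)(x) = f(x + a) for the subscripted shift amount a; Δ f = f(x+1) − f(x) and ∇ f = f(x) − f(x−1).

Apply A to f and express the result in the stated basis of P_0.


E_{2/3} f = -(1/2)x + 2/3
D E_{2/3} f = -1/2
D (D E_{2/3}) f = 0
E_{1/2} (D E_{2/3}) f = -1/2
E_{4/3} (D E_{2/3}) f = -1/2
(D + E_{1/2} + E_{4/3}) (D E_{2/3}) f = -1
∇ (D + E_{1/2} + E_{4/3}) (D E_{2/3}) f = 0
∇ ∇ (D + E_{1/2} + E_{4/3}) (D E_{2/3}) f = 0
E_{-4/3} ∇^2 (D + E_{1/2} + E_{4/3}) (D E_{2/3}) f = 0
D E_{-4/3} ∇^2 (D + E_{1/2} + E_{4/3}) (D E_{2/3}) f = 0
∇ (D E_{-4/3} ∇^2 (D + E_{1/2} + E_{4/3})) (D E_{2/3}) f = 0

the result is g(x) = 0


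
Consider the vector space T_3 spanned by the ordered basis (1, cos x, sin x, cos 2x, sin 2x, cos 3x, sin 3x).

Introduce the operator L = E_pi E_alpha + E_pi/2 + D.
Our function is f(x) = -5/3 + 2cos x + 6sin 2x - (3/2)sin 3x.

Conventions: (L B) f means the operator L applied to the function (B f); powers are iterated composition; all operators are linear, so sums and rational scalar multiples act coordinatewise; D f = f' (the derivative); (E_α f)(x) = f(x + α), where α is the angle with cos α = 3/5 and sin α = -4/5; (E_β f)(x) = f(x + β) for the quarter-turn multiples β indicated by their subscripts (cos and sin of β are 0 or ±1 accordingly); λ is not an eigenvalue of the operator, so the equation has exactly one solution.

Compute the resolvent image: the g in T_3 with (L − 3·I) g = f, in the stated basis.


write g with unknown coordinates in the stated basis and equate coefficients in (L − 3·I) g = f
solving from the highest basis element down gives g = 5/3 - (9/26)cos x + (7/26)sin x - (156/485)cos 2x - (642/485)sin 2x + (49/136)cos 3x + (43/136)sin 3x
check: L g = 10/3 + (25/26)cos x + (21/26)sin x - (468/485)cos 2x + (984/485)sin 2x + (147/136)cos 3x - (75/136)sin 3x
so L g − 3·g = -5/3 + 2cos x + 6sin 2x - (3/2)sin 3x = f ✓

the image equals g(x) = 5/3 - (9/26)cos x + (7/26)sin x - (156/485)cos 2x - (642/485)sin 2x + (49/136)cos 3x + (43/136)sin 3x


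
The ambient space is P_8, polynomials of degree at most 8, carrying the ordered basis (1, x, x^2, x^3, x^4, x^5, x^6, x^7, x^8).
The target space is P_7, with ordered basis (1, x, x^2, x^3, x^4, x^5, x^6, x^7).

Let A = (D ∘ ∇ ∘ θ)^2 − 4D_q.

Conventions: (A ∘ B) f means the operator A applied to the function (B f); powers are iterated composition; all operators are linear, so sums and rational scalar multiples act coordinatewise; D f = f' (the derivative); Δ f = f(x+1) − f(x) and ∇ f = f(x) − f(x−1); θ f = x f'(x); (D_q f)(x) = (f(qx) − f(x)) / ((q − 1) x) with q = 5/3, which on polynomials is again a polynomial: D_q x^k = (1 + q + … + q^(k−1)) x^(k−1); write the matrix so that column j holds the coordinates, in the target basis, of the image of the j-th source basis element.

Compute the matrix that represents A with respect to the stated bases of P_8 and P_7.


image of 1: 0
image of x: -4
image of x^2: -(32/3)x
image of x^3: -(196/9)x^2
image of x^4: -(1088/27)x^3 + 192
image of x^5: -(5764/81)x^4 + 1800x - 1500
image of x^6: -(29792/243)x^5 + 8640x^2 - 15120x + 7560
image of x^7: -(151876/729)x^6 + 29400x^3 - 79380x^2 + 82320x - 30870
image of x^8: -(768128/2187)x^7 + 80640x^4 - 295680x^3 + 470400x^2 - 362880x + 111104
each image's coordinates form column j of the matrix

the matrix is [[0, -4, 0, 0, 192, -1500, 7560, -30870, 111104]; [0, 0, -32/3, 0, 0, 1800, -15120, 82320, -362880]; [0, 0, 0, -196/9, 0, 0, 8640, -79380, 470400]; [0, 0, 0, 0, -1088/27, 0, 0, 29400, -295680]; [0, 0, 0, 0, 0, -5764/81, 0, 0, 80640]; [0, 0, 0, 0, 0, 0, -29792/243, 0, 0]; [0, 0, 0, 0, 0, 0, 0, -151876/729, 0]; [0, 0, 0, 0, 0, 0, 0, 0, -768128/2187]] (rows listed top to bottom)


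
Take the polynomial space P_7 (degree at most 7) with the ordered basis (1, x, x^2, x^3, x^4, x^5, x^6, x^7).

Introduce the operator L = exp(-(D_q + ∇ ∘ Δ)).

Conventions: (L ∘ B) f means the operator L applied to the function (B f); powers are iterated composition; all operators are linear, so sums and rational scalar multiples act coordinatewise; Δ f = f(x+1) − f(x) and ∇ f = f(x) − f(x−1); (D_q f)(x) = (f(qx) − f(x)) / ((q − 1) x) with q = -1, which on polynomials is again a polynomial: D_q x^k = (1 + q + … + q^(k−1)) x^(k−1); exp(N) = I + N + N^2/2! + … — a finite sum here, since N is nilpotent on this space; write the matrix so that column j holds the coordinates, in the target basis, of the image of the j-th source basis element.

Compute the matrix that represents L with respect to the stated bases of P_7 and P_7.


the matrix is [[1, -1, -2, 4, 10, -74/3, -62, 488/3]; [0, 1, 0, -6, 0, 50, 0, -434]; [0, 0, 1, -1, -12, 16, 150, -234]; [0, 0, 0, 1, 0, -20, 0, 350]; [0, 0, 0, 0, 1, -1, -30, 36]; [0, 0, 0, 0, 0, 1, 0, -42]; [0, 0, 0, 0, 0, 0, 1, -1]; [0, 0, 0, 0, 0, 0, 0, 1]] (rows listed top to bottom)

image of 1: 1
image of x: x - 1
image of x^2: x^2 - 2
image of x^3: x^3 - x^2 - 6x + 4
image of x^4: x^4 - 12x^2 + 10
image of x^5: x^5 - x^4 - 20x^3 + 16x^2 + 50x - 74/3
image of x^6: x^6 - 30x^4 + 150x^2 - 62
image of x^7: x^7 - x^6 - 42x^5 + 36x^4 + 350x^3 - 234x^2 - 434x + 488/3
each image's coordinates form column j of the matrix


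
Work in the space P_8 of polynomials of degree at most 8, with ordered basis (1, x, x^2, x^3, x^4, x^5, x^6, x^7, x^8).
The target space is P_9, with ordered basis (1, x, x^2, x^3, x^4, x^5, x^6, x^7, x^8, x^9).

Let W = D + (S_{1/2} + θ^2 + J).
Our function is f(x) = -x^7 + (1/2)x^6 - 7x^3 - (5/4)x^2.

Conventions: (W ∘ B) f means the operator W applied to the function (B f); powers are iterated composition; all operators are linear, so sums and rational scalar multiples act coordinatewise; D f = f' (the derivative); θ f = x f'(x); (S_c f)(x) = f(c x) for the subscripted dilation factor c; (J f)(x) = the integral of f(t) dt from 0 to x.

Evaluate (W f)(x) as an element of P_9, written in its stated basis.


the image equals g(x) = -(1/8)x^8 - (43847/896)x^7 + (1409/128)x^6 + 3x^5 - (7/4)x^4 - (1543/24)x^3 - (421/16)x^2 - (5/2)x

D f = -7x^6 + 3x^5 - 21x^2 - (5/2)x
S_{1/2} f = -(1/128)x^7 + (1/128)x^6 - (7/8)x^3 - (5/16)x^2
θ f = -7x^7 + 3x^6 - 21x^3 - (5/2)x^2
θ θ f = -49x^7 + 18x^6 - 63x^3 - 5x^2
J f = -(1/8)x^8 + (1/14)x^7 - (7/4)x^4 - (5/12)x^3
(S_{1/2} + θ^2 + J) f = -(1/8)x^8 - (43847/896)x^7 + (2305/128)x^6 - (7/4)x^4 - (1543/24)x^3 - (85/16)x^2
(D + (S_{1/2} + θ^2 + J)) f = -(1/8)x^8 - (43847/896)x^7 + (1409/128)x^6 + 3x^5 - (7/4)x^4 - (1543/24)x^3 - (421/16)x^2 - (5/2)x


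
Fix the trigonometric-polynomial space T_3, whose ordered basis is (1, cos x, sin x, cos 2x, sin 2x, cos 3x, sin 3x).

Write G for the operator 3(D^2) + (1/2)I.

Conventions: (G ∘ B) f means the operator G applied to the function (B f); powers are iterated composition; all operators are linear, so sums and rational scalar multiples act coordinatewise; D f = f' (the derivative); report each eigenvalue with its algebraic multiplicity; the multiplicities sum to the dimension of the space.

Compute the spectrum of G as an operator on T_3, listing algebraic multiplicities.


λ = -53/2 (multiplicity 2), λ = -23/2 (multiplicity 2), λ = -5/2 (multiplicity 2), λ = 1/2 (multiplicity 1)

image of 1: 1/2
image of cos x: -(5/2)cos x
image of sin x: -(5/2)sin x
image of cos 2x: -(23/2)cos 2x
image of sin 2x: -(23/2)sin 2x
image of cos 3x: -(53/2)cos 3x
image of sin 3x: -(53/2)sin 3x
the matrix is diagonal; its diagonal is (1/2, -5/2, -5/2, -23/2, -23/2, -53/2, -53/2)
for a triangular matrix the eigenvalues are the diagonal entries, with algebraic multiplicity their repetition count


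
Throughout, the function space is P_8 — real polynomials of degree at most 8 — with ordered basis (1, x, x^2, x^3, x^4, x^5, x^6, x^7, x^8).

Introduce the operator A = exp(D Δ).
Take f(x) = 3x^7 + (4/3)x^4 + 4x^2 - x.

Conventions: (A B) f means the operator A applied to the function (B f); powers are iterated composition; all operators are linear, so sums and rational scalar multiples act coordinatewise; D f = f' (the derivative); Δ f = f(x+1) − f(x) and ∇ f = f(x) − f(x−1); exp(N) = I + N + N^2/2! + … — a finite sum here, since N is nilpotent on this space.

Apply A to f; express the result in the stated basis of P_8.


order-1 term: 126x^5 + 315x^4 + 420x^3 + 331x^2 + 142x + 103/3
order-2 term: 1260x^3 + 3780x^2 + 4410x + 1906
order-3 term: 2520x + 3780
the series for exp(D Δ) f terminates at order 3
exp(D Δ) f = 3x^7 + 126x^5 + (949/3)x^4 + 1680x^3 + 4115x^2 + 7071x + 17161/3

the result is g(x) = 3x^7 + 126x^5 + (949/3)x^4 + 1680x^3 + 4115x^2 + 7071x + 17161/3


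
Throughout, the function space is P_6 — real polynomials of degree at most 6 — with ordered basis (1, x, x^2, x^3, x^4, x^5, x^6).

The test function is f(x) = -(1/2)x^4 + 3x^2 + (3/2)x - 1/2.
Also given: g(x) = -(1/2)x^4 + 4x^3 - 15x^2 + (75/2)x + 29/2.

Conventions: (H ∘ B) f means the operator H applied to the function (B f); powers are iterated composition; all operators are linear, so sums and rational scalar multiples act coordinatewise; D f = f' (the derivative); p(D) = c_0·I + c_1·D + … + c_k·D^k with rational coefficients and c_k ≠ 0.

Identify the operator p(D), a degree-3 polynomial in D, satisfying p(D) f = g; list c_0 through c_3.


D^0 f = -(1/2)x^4 + 3x^2 + (3/2)x - 1/2
D^1 f = -2x^3 + 6x + 3/2
D^2 f = -6x^2 + 6
D^3 f = -12x
matching coefficients of g against c_0 f + c_1 Df + … from the top degree down determines the c_i
solution: c_0 = 1, c_1 = -2, c_2 = 3, c_3 = -4

p(D) = I − 2·D + 3·D^2 − 4·D^3, i.e. c_0 = 1, c_1 = -2, c_2 = 3, c_3 = -4


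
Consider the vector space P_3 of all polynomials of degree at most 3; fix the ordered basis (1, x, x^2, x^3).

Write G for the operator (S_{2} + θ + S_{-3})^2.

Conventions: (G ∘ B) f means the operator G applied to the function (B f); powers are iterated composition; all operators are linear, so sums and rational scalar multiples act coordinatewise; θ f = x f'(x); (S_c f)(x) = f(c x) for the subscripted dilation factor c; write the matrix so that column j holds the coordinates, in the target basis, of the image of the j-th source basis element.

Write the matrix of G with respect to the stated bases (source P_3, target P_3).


the matrix is [[4, 0, 0, 0]; [0, 0, 0, 0]; [0, 0, 225, 0]; [0, 0, 0, 256]] (rows listed top to bottom)

image of 1: 4
image of x: 0
image of x^2: 225x^2
image of x^3: 256x^3
each image's coordinates form column j of the matrix


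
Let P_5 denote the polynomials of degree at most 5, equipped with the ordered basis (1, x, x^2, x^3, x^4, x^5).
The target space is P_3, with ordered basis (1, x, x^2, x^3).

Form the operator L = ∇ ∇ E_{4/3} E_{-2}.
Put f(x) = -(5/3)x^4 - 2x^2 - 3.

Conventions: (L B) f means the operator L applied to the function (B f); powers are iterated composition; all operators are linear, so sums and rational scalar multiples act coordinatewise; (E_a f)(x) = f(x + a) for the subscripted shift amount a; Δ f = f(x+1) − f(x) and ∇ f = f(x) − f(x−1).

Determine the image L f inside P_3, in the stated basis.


E_{-2} f = -(5/3)x^4 + (40/3)x^3 - 42x^2 + (184/3)x - 113/3
E_{4/3} E_{-2} f = -(5/3)x^4 + (40/9)x^3 - (58/9)x^2 + (376/81)x - 1025/243
∇ E_{4/3} E_{-2} f = -(20/3)x^3 + (70/3)x^2 - (296/9)x + 1393/81
∇ (∇ E_{4/3} E_{-2}) f = -20x^2 + (200/3)x - 566/9

the result is g(x) = -20x^2 + (200/3)x - 566/9


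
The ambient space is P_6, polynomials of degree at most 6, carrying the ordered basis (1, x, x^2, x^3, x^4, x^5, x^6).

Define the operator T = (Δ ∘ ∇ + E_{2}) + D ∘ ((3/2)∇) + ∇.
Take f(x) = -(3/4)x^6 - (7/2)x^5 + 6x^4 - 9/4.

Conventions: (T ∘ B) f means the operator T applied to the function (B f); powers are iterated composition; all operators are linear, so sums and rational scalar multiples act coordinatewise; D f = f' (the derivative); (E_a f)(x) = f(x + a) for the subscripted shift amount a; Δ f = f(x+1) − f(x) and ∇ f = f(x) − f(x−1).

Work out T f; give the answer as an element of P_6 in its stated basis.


g(x) = -(3/4)x^6 - 17x^5 - (273/2)x^4 - (551/2)x^3 - (513/4)x^2 - (1637/4)x - 9

∇ f = -(9/2)x^5 - (25/4)x^4 + 44x^3 - (239/4)x^2 + 37x - 35/4
Δ ∇ f = -(45/2)x^4 - 70x^3 + (99/2)x^2 - 35x + 21/2
E_{2} f = -(3/4)x^6 - (25/2)x^5 - 74x^4 - 212x^3 - 316x^2 - 232x - 265/4
(Δ ∘ ∇ + E_{2}) f = -(3/4)x^6 - (25/2)x^5 - (193/2)x^4 - 282x^3 - (533/2)x^2 - 267x - 223/4
∇ f = -(9/2)x^5 - (25/4)x^4 + 44x^3 - (239/4)x^2 + 37x - 35/4
((3/2)∇) f = -(27/4)x^5 - (75/8)x^4 + 66x^3 - (717/8)x^2 + (111/2)x - 105/8
D ((3/2)∇) f = -(135/4)x^4 - (75/2)x^3 + 198x^2 - (717/4)x + 111/2
∇ f = -(9/2)x^5 - (25/4)x^4 + 44x^3 - (239/4)x^2 + 37x - 35/4
((Δ ∘ ∇ + E_{2}) + D ∘ ((3/2)∇) + ∇) f = -(3/4)x^6 - 17x^5 - (273/2)x^4 - (551/2)x^3 - (513/4)x^2 - (1637/4)x - 9


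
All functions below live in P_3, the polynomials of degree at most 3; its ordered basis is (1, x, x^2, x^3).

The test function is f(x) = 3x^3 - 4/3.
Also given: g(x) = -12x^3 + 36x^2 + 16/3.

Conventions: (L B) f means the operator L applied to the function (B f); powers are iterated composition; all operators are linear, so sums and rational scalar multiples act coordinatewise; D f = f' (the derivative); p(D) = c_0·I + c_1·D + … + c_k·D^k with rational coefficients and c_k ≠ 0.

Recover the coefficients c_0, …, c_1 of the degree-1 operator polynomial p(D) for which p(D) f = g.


p(D) = -4·I + 4·D, i.e. c_0 = -4, c_1 = 4

D^0 f = 3x^3 - 4/3
D^1 f = 9x^2
matching coefficients of g against c_0 f + c_1 Df + … from the top degree down determines the c_i
solution: c_0 = -4, c_1 = 4


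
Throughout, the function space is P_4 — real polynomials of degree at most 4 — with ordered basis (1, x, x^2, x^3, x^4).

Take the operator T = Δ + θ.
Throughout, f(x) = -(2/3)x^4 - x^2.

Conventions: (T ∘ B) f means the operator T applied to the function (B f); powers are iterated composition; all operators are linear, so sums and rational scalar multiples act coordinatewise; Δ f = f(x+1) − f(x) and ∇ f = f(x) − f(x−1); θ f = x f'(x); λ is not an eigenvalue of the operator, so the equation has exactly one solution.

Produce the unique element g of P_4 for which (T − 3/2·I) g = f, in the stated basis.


the result is g(x) = -(4/15)x^4 + (32/45)x^3 - (46/15)x^2 - (152/15)x - 1148/135

write g with unknown coordinates in the stated basis and equate coefficients in (T − 3/2·I) g = f
solving from the highest basis element down gives g = -(4/15)x^4 + (32/45)x^3 - (46/15)x^2 - (152/15)x - 1148/135
check: T g = -(16/15)x^4 + (16/15)x^3 - (28/5)x^2 - (76/5)x - 574/45
so T g − 3/2·g = -(2/3)x^4 - x^2 = f ✓


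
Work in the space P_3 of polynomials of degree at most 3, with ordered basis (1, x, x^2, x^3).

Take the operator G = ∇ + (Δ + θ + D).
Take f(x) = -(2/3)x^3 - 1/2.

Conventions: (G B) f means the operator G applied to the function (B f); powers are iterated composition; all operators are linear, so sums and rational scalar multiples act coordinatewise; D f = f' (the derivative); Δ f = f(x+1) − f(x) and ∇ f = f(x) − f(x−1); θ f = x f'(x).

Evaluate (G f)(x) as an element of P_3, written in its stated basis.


∇ f = -2x^2 + 2x - 2/3
Δ f = -2x^2 - 2x - 2/3
θ f = -2x^3
D f = -2x^2
(Δ + θ + D) f = -2x^3 - 4x^2 - 2x - 2/3
(∇ + (Δ + θ + D)) f = -2x^3 - 6x^2 - 4/3

the result is g(x) = -2x^3 - 6x^2 - 4/3


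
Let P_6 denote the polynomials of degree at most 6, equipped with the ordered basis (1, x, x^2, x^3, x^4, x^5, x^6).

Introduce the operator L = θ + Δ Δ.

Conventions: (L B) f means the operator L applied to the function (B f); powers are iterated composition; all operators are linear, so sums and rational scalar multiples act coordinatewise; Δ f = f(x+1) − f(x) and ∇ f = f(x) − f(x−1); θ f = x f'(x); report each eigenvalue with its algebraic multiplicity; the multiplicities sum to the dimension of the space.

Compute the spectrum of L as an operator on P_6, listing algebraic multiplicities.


image of 1: 0
image of x: x
image of x^2: 2x^2 + 2
image of x^3: 3x^3 + 6x + 6
image of x^4: 4x^4 + 12x^2 + 24x + 14
image of x^5: 5x^5 + 20x^3 + 60x^2 + 70x + 30
image of x^6: 6x^6 + 30x^4 + 120x^3 + 210x^2 + 180x + 62
the matrix is upper triangular; its diagonal is (0, 1, 2, 3, 4, 5, 6)
for a triangular matrix the eigenvalues are the diagonal entries, with algebraic multiplicity their repetition count

λ = 0 (multiplicity 1), λ = 1 (multiplicity 1), λ = 2 (multiplicity 1), λ = 3 (multiplicity 1), λ = 4 (multiplicity 1), λ = 5 (multiplicity 1), λ = 6 (multiplicity 1)


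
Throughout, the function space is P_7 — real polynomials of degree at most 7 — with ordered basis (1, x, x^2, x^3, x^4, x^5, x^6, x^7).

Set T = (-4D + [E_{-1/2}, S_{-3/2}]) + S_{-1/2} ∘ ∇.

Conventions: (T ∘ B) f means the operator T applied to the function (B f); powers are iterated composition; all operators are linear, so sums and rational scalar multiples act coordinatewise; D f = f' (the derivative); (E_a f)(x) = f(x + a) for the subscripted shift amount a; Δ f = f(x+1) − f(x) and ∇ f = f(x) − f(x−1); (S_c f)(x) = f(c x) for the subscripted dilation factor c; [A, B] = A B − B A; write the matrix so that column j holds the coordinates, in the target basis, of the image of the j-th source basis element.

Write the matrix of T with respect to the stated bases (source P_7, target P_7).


the matrix is [[0, -7/4, -11/16, 99/64, -191/256, 1299/1024, -3431/4096, 18699/16384]; [0, 0, -51/4, 3/32, -169/32, 305/512, -5547/1024, 14707/8192]; [0, 0, 0, -45/16, 87/32, 1895/128, 4935/1024, 73479/4096]; [0, 0, 0, 0, -267/8, -595/64, -5045/128, -52465/2048]; [0, 0, 0, 0, 0, 765/64, 5835/256, 101465/1024]; [0, 0, 0, 0, 0, 0, -5193/64, -25179/512]; [0, 0, 0, 0, 0, 0, 0, 18375/256]; [0, 0, 0, 0, 0, 0, 0, 0]] (rows listed top to bottom)

image of 1: 0
image of x: -7/4
image of x^2: -(51/4)x - 11/16
image of x^3: -(45/16)x^2 + (3/32)x + 99/64
image of x^4: -(267/8)x^3 + (87/32)x^2 - (169/32)x - 191/256
image of x^5: (765/64)x^4 - (595/64)x^3 + (1895/128)x^2 + (305/512)x + 1299/1024
image of x^6: -(5193/64)x^5 + (5835/256)x^4 - (5045/128)x^3 + (4935/1024)x^2 - (5547/1024)x - 3431/4096
image of x^7: (18375/256)x^6 - (25179/512)x^5 + (101465/1024)x^4 - (52465/2048)x^3 + (73479/4096)x^2 + (14707/8192)x + 18699/16384
each image's coordinates form column j of the matrix


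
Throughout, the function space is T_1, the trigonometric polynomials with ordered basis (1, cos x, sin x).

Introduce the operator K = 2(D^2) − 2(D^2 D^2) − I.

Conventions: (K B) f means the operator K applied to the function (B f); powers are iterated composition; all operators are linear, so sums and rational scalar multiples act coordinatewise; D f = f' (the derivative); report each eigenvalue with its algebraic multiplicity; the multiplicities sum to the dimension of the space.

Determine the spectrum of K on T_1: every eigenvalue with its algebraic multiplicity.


image of 1: -1
image of cos x: -5cos x
image of sin x: -5sin x
the matrix is diagonal; its diagonal is (-1, -5, -5)
for a triangular matrix the eigenvalues are the diagonal entries, with algebraic multiplicity their repetition count

λ = -5 (multiplicity 2), λ = -1 (multiplicity 1)


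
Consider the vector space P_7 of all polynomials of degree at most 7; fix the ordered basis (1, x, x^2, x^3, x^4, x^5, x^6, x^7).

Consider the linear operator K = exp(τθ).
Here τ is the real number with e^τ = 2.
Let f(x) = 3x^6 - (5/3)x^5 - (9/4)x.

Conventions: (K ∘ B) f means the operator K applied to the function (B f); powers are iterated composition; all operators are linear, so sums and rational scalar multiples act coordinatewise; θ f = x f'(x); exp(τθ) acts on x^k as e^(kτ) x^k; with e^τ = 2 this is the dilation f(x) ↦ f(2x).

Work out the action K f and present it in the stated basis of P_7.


the image equals g(x) = 192x^6 - (160/3)x^5 - (9/2)x

exp(τθ) x^k = e^(kτ) x^k; with e^τ = 2 this sends x^k to 2^k x^k
x ↦ 2 x
x^5 ↦ 32 x^5
x^6 ↦ 64 x^6
applying this coordinatewise to f: exp(τθ) f = 192x^6 - (160/3)x^5 - (9/2)x


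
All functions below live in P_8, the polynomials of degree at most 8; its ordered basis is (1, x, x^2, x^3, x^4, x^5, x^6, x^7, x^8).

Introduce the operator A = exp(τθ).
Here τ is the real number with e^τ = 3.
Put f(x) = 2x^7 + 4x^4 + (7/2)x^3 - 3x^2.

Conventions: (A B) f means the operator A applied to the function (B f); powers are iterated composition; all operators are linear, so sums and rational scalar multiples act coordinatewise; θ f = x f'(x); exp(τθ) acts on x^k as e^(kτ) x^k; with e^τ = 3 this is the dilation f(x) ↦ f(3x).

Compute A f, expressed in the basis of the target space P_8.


exp(τθ) x^k = e^(kτ) x^k; with e^τ = 3 this sends x^k to 3^k x^k
x^2 ↦ 9 x^2
x^3 ↦ 27 x^3
x^4 ↦ 81 x^4
x^7 ↦ 2187 x^7
applying this coordinatewise to f: exp(τθ) f = 4374x^7 + 324x^4 + (189/2)x^3 - 27x^2

the result is g(x) = 4374x^7 + 324x^4 + (189/2)x^3 - 27x^2


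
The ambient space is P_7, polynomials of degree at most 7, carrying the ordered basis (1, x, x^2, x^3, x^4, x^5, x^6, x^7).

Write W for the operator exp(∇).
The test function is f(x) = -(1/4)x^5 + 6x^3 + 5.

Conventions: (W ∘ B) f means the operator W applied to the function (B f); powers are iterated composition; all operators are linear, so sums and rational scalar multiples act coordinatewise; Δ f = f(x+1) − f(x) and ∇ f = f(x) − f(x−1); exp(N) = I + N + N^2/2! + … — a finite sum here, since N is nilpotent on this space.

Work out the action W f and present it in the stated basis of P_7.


the image equals g(x) = -(1/4)x^5 - (5/4)x^4 + 6x^3 + (41/2)x^2 - (5/4)x - 3/2

order-1 term: -(5/4)x^4 + (5/2)x^3 + (31/2)x^2 - (67/4)x + 23/4
order-2 term: -(5/2)x^3 + (15/2)x^2 + (37/4)x - 57/4
order-3 term: -(5/2)x^2 + (15/2)x - 1/4
order-4 term: -(5/4)x + 5/2
order-5 term: -1/4
the series for exp(∇) f terminates at order 5
exp(∇) f = -(1/4)x^5 - (5/4)x^4 + 6x^3 + (41/2)x^2 - (5/4)x - 3/2


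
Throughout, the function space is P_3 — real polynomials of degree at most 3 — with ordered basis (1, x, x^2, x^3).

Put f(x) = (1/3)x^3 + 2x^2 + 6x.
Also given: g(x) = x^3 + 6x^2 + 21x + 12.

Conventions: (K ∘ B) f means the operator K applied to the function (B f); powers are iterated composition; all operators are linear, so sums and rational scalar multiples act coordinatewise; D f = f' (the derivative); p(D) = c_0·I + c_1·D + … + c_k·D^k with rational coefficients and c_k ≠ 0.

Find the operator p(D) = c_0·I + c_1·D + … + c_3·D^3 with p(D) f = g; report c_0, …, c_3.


D^0 f = (1/3)x^3 + 2x^2 + 6x
D^1 f = x^2 + 4x + 6
D^2 f = 2x + 4
D^3 f = 2
matching coefficients of g against c_0 f + c_1 Df + … from the top degree down determines the c_i
solution: c_0 = 3, c_1 = 0, c_2 = 3/2, c_3 = 3

p(D) = 3·I + (3/2)·D^2 + 3·D^3, i.e. c_0 = 3, c_1 = 0, c_2 = 3/2, c_3 = 3


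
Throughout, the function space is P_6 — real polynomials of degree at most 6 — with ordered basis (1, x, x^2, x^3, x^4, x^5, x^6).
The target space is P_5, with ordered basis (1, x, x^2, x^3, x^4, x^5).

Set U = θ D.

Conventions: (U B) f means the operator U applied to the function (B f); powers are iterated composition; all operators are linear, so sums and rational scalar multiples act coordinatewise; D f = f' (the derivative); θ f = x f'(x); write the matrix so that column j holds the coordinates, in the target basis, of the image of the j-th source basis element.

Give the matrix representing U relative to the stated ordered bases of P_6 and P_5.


the matrix is [[0, 0, 0, 0, 0, 0, 0]; [0, 0, 2, 0, 0, 0, 0]; [0, 0, 0, 6, 0, 0, 0]; [0, 0, 0, 0, 12, 0, 0]; [0, 0, 0, 0, 0, 20, 0]; [0, 0, 0, 0, 0, 0, 30]] (rows listed top to bottom)

image of 1: 0
image of x: 0
image of x^2: 2x
image of x^3: 6x^2
image of x^4: 12x^3
image of x^5: 20x^4
image of x^6: 30x^5
each image's coordinates form column j of the matrix


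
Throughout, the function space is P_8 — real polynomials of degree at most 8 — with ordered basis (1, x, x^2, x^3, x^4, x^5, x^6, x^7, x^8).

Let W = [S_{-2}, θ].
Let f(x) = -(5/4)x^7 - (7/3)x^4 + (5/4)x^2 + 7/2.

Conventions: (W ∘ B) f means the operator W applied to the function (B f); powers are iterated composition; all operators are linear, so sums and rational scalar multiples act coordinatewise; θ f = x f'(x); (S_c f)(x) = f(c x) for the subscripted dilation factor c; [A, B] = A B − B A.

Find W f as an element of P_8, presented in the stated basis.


g(x) = 0

θ f = -(35/4)x^7 - (28/3)x^4 + (5/2)x^2
S_{-2} θ f = 1120x^7 - (448/3)x^4 + 10x^2
S_{-2} f = 160x^7 - (112/3)x^4 + 5x^2 + 7/2
θ S_{-2} f = 1120x^7 - (448/3)x^4 + 10x^2
[S_{-2}, θ] f = 0
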